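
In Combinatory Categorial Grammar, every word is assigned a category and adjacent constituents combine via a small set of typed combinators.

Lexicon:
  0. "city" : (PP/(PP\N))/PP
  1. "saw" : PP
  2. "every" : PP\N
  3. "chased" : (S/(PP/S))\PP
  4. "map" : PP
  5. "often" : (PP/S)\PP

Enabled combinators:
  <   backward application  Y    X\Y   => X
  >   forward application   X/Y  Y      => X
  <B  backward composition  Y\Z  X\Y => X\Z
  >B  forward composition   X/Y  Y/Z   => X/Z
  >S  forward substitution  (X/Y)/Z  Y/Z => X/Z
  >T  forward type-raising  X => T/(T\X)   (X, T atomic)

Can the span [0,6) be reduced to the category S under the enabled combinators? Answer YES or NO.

[0,6] S   >
  [0,4] S/(PP/S)   <
    [0,3] PP   >
      [0,2] PP/(PP\N)   >
        [0,1] "city" : (PP/(PP\N))/PP
        [1,2] "saw" : PP
      [2,3] "every" : PP\N
    [3,4] "chased" : (S/(PP/S))\PP
  [4,6] PP/S   <
    [4,5] "map" : PP
    [5,6] "often" : (PP/S)\PP

YES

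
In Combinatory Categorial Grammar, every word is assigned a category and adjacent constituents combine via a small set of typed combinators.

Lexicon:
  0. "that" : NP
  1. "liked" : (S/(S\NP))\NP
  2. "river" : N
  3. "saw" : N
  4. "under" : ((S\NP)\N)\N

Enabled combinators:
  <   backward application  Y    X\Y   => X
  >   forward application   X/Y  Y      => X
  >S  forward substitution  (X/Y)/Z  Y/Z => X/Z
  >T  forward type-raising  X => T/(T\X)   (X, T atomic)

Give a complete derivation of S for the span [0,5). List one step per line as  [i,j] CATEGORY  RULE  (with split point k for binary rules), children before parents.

[0,5] S   >
  [0,2] S/(S\NP)   <
    [0,1] "that" : NP
    [1,2] "liked" : (S/(S\NP))\NP
  [2,5] S\NP   <
    [2,3] "river" : N
    [3,5] (S\NP)\N   <
      [3,4] "saw" : N
      [4,5] "under" : ((S\NP)\N)\N

[0,1] NP  lex  "that"
[1,2] (S/(S\NP))\NP  lex  "liked"
[0,2] S/(S\NP)  <  k=1
[2,3] N  lex  "river"
[3,4] N  lex  "saw"
[4,5] ((S\NP)\N)\N  lex  "under"
[3,5] (S\NP)\N  <  k=4
[2,5] S\NP  <  k=3
[0,5] S  >  k=2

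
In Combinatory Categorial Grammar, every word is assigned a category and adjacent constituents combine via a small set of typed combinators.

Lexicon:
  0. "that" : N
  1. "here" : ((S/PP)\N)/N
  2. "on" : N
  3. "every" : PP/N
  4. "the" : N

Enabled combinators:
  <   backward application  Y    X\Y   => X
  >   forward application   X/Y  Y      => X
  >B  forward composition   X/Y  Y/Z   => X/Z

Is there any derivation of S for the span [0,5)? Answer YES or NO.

YES

[0,5] S   >
  [0,3] S/PP   <
    [0,1] "that" : N
    [1,3] (S/PP)\N   >
      [1,2] "here" : ((S/PP)\N)/N
      [2,3] "on" : N
  [3,5] PP   >
    [3,4] "every" : PP/N
    [4,5] "the" : N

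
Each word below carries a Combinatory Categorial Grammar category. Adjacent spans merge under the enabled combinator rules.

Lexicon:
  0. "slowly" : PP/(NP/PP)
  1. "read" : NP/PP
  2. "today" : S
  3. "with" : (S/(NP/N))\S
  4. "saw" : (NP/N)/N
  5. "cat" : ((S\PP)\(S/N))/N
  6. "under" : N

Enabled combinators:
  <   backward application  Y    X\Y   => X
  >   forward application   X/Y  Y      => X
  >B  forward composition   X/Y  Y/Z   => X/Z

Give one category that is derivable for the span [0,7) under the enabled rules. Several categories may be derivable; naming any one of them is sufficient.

[0,7] S   <
  [0,2] PP   >
    [0,1] "slowly" : PP/(NP/PP)
    [1,2] "read" : NP/PP
  [2,7] S\PP   <
    [2,5] S/N   >B
      [2,4] S/(NP/N)   <
        [2,3] "today" : S
        [3,4] "with" : (S/(NP/N))\S
      [4,5] "saw" : (NP/N)/N
    [5,7] (S\PP)\(S/N)   >
      [5,6] "cat" : ((S\PP)\(S/N))/N
      [6,7] "under" : N

S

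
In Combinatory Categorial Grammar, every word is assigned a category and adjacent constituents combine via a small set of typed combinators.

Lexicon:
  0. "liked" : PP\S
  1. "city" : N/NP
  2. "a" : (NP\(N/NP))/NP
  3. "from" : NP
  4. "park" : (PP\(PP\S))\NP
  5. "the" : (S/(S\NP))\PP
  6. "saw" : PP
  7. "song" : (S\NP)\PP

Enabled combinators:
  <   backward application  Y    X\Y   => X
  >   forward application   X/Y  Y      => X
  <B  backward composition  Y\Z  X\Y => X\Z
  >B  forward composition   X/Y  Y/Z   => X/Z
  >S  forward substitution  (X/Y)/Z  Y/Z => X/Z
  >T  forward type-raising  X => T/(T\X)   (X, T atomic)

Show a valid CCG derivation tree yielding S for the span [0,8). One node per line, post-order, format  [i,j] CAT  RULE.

[0,8] S   >
  [0,6] S/(S\NP)   <
    [0,5] PP   <
      [0,1] "liked" : PP\S
      [1,5] PP\(PP\S)   <
        [1,4] NP   <
          [1,2] "city" : N/NP
          [2,4] NP\(N/NP)   >
            [2,3] "a" : (NP\(N/NP))/NP
            [3,4] "from" : NP
        [4,5] "park" : (PP\(PP\S))\NP
    [5,6] "the" : (S/(S\NP))\PP
  [6,8] S\NP   <
    [6,7] "saw" : PP
    [7,8] "song" : (S\NP)\PP

[0,1] PP\S  lex  "liked"
[1,2] N/NP  lex  "city"
[2,3] (NP\(N/NP))/NP  lex  "a"
[3,4] NP  lex  "from"
[2,4] NP\(N/NP)  >  k=3
[1,4] NP  <  k=2
[4,5] (PP\(PP\S))\NP  lex  "park"
[1,5] PP\(PP\S)  <  k=4
[0,5] PP  <  k=1
[5,6] (S/(S\NP))\PP  lex  "the"
[0,6] S/(S\NP)  <  k=5
[6,7] PP  lex  "saw"
[7,8] (S\NP)\PP  lex  "song"
[6,8] S\NP  <  k=7
[0,8] S  >  k=6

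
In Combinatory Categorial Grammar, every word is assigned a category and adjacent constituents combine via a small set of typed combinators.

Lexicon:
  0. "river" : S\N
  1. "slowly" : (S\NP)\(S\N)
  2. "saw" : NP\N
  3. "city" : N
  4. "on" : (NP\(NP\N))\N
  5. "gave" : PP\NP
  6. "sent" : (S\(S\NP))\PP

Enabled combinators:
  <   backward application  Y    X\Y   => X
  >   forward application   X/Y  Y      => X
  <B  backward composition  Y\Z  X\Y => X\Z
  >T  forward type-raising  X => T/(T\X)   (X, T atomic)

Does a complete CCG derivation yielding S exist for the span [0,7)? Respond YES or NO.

[0,7] S   <
  [0,2] S\NP   <
    [0,1] "river" : S\N
    [1,2] "slowly" : (S\NP)\(S\N)
  [2,7] S\(S\NP)   <
    [2,6] PP   <
      [2,5] NP   <
        [2,3] "saw" : NP\N
        [3,5] NP\(NP\N)   <
          [3,4] "city" : N
          [4,5] "on" : (NP\(NP\N))\N
      [5,6] "gave" : PP\NP
    [6,7] "sent" : (S\(S\NP))\PP

YES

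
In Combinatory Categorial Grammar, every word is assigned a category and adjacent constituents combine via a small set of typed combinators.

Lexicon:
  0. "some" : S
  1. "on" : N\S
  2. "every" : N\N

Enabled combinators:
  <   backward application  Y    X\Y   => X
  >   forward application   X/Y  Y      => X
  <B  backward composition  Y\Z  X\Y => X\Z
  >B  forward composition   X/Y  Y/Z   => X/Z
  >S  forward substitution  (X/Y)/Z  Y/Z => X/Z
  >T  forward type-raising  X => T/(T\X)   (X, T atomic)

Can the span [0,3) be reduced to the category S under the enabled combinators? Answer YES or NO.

NO

S N\S N\N
CKY chart[0,3] = {N, N/(N\N), NP/(NP\N), PP/(PP\N), S/(S\N)}; S ∉ chart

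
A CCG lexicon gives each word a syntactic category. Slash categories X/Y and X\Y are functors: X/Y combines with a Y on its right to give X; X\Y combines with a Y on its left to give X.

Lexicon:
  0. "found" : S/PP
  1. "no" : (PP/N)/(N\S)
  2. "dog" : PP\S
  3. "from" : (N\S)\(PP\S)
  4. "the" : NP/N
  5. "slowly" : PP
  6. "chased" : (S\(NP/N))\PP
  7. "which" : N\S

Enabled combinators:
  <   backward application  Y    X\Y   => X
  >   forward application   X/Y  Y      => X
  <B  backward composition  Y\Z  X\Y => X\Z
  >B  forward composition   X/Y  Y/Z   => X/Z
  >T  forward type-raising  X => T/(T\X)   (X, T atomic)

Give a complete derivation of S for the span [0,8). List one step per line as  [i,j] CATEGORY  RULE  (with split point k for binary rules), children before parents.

[0,8] S   >
  [0,4] S/N   >B
    [0,1] "found" : S/PP
    [1,4] PP/N   >
      [1,2] "no" : (PP/N)/(N\S)
      [2,4] N\S   <
        [2,3] "dog" : PP\S
        [3,4] "from" : (N\S)\(PP\S)
  [4,8] N   <
    [4,7] S   <
      [4,5] "the" : NP/N
      [5,7] S\(NP/N)   <
        [5,6] "slowly" : PP
        [6,7] "chased" : (S\(NP/N))\PP
    [7,8] "which" : N\S

[0,1] S/PP  lex  "found"
[1,2] (PP/N)/(N\S)  lex  "no"
[2,3] PP\S  lex  "dog"
[3,4] (N\S)\(PP\S)  lex  "from"
[2,4] N\S  <  k=3
[1,4] PP/N  >  k=2
[0,4] S/N  >B  k=1
[4,5] NP/N  lex  "the"
[5,6] PP  lex  "slowly"
[6,7] (S\(NP/N))\PP  lex  "chased"
[5,7] S\(NP/N)  <  k=6
[4,7] S  <  k=5
[7,8] N\S  lex  "which"
[4,8] N  <  k=7
[0,8] S  >  k=4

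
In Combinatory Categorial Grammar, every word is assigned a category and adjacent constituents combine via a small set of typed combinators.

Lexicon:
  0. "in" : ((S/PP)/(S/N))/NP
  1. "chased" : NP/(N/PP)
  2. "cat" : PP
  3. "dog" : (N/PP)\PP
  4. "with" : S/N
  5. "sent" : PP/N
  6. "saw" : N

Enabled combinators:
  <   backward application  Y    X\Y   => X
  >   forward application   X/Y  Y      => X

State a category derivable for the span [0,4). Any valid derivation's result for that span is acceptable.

(S/PP)/(S/N)

[0,7] S   >
  [0,5] S/PP   >
    [0,4] (S/PP)/(S/N)   >
      [0,1] "in" : ((S/PP)/(S/N))/NP
      [1,4] NP   >
        [1,2] "chased" : NP/(N/PP)
        [2,4] N/PP   <
          [2,3] "cat" : PP
          [3,4] "dog" : (N/PP)\PP
    [4,5] "with" : S/N
  [5,7] PP   >
    [5,6] "sent" : PP/N
    [6,7] "saw" : N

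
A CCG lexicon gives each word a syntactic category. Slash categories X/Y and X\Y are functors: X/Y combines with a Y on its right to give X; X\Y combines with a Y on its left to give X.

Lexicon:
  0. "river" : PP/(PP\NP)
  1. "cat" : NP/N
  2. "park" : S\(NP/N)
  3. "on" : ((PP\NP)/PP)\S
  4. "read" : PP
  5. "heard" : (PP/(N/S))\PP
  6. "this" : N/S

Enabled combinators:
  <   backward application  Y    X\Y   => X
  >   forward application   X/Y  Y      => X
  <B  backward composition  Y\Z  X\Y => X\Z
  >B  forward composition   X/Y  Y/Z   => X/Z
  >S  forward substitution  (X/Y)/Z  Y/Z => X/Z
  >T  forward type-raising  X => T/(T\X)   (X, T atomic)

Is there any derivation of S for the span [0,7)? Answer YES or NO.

PP/(PP\NP) NP/N S\(NP/N) ((PP\NP)/PP)\S PP (PP/(N/S))\PP N/S
CKY chart[0,7] = {N/(N\PP), NP/(NP\PP), PP, PP/(PP\PP), S/(S\PP)}; S ∉ chart

NO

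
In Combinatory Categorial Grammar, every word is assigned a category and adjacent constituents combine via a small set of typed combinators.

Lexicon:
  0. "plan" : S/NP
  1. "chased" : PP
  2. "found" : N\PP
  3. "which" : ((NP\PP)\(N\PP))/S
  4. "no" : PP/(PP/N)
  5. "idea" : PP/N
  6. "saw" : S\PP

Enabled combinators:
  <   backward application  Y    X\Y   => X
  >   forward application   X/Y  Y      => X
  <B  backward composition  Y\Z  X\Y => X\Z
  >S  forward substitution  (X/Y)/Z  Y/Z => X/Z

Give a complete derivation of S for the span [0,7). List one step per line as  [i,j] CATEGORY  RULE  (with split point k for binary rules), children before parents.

[0,7] S   >
  [0,1] "plan" : S/NP
  [1,7] NP   <
    [1,2] "chased" : PP
    [2,7] NP\PP   <
      [2,3] "found" : N\PP
      [3,7] (NP\PP)\(N\PP)   >
        [3,4] "which" : ((NP\PP)\(N\PP))/S
        [4,7] S   <
          [4,6] PP   >
            [4,5] "no" : PP/(PP/N)
            [5,6] "idea" : PP/N
          [6,7] "saw" : S\PP

[0,1] S/NP  lex  "plan"
[1,2] PP  lex  "chased"
[2,3] N\PP  lex  "found"
[3,4] ((NP\PP)\(N\PP))/S  lex  "which"
[4,5] PP/(PP/N)  lex  "no"
[5,6] PP/N  lex  "idea"
[4,6] PP  >  k=5
[6,7] S\PP  lex  "saw"
[4,7] S  <  k=6
[3,7] (NP\PP)\(N\PP)  >  k=4
[2,7] NP\PP  <  k=3
[1,7] NP  <  k=2
[0,7] S  >  k=1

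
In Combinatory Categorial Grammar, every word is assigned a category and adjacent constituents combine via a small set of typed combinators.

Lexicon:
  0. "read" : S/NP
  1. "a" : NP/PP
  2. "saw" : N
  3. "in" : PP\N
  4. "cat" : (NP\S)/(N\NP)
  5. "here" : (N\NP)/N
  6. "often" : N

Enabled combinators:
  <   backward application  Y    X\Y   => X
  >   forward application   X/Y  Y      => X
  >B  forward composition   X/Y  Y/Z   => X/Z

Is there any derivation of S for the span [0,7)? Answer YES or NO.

S/NP NP/PP N PP\N (NP\S)/(N\NP) (N\NP)/N N
CKY chart[0,7] = {NP}; S ∉ chart

NO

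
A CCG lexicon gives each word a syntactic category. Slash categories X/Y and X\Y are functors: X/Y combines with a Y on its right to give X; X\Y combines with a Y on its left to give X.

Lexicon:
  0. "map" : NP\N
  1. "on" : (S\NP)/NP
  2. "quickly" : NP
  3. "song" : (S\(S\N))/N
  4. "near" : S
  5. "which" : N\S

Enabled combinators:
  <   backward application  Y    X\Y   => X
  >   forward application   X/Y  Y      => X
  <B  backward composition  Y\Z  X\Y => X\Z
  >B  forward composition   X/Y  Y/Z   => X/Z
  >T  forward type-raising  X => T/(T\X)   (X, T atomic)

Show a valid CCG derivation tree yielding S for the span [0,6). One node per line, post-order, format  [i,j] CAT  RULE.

[0,1] NP\N  lex  "map"
[1,2] (S\NP)/NP  lex  "on"
[2,3] NP  lex  "quickly"
[1,3] S\NP  >  k=2
[0,3] S\N  <B  k=1
[3,4] (S\(S\N))/N  lex  "song"
[4,5] S  lex  "near"
[5,6] N\S  lex  "which"
[4,6] N  <  k=5
[3,6] S\(S\N)  >  k=4
[0,6] S  <  k=3

[0,6] S   <
  [0,3] S\N   <B
    [0,1] "map" : NP\N
    [1,3] S\NP   >
      [1,2] "on" : (S\NP)/NP
      [2,3] "quickly" : NP
  [3,6] S\(S\N)   >
    [3,4] "song" : (S\(S\N))/N
    [4,6] N   <
      [4,5] "near" : S
      [5,6] "which" : N\S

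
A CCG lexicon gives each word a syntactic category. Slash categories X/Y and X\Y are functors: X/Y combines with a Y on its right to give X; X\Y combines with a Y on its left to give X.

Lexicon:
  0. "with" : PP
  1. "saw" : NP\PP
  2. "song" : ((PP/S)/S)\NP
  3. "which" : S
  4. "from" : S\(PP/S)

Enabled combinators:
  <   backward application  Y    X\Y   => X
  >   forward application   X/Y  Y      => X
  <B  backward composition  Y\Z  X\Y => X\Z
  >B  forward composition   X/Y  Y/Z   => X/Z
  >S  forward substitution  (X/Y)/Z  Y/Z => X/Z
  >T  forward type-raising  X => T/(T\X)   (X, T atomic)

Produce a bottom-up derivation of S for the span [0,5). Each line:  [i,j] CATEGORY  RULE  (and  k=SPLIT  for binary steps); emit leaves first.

[0,5] S   <
  [0,4] PP/S   >
    [0,3] (PP/S)/S   <
      [0,2] NP   <
        [0,1] "with" : PP
        [1,2] "saw" : NP\PP
      [2,3] "song" : ((PP/S)/S)\NP
    [3,4] "which" : S
  [4,5] "from" : S\(PP/S)

[0,1] PP  lex  "with"
[1,2] NP\PP  lex  "saw"
[0,2] NP  <  k=1
[2,3] ((PP/S)/S)\NP  lex  "song"
[0,3] (PP/S)/S  <  k=2
[3,4] S  lex  "which"
[0,4] PP/S  >  k=3
[4,5] S\(PP/S)  lex  "from"
[0,5] S  <  k=4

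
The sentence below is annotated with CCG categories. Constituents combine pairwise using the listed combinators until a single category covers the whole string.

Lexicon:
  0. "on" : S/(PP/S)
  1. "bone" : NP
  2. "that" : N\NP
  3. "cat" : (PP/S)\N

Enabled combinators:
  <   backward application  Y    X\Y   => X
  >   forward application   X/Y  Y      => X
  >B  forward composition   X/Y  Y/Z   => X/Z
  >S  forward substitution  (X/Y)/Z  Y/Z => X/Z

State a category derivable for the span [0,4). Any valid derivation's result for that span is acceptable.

S

[0,4] S   >
  [0,1] "on" : S/(PP/S)
  [1,4] PP/S   <
    [1,3] N   <
      [1,2] "bone" : NP
      [2,3] "that" : N\NP
    [3,4] "cat" : (PP/S)\N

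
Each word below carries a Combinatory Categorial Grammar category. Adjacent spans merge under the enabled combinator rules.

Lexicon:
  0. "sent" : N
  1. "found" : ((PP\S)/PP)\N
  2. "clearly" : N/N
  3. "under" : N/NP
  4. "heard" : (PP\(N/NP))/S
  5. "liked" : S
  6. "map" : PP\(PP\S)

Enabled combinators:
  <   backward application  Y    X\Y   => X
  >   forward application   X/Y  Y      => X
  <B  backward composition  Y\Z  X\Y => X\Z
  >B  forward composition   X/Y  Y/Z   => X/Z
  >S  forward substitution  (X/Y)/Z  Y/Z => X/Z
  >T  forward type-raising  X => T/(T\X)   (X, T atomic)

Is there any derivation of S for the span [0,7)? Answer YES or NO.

N ((PP\S)/PP)\N N/N N/NP (PP\(N/NP))/S S PP\(PP\S)
CKY chart[0,7] = {N/(N\PP), NP/(NP\PP), PP, PP/(PP\PP), S/(S\PP)}; S ∉ chart

NO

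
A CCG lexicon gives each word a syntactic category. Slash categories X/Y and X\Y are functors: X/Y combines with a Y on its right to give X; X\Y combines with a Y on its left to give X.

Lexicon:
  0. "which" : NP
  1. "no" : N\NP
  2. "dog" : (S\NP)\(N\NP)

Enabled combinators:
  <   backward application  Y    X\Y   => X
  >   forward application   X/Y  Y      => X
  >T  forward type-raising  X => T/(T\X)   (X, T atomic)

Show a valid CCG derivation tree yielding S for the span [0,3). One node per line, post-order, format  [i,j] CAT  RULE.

[0,1] NP  lex  "which"
[1,2] N\NP  lex  "no"
[2,3] (S\NP)\(N\NP)  lex  "dog"
[1,3] S\NP  <  k=2
[0,3] S  <  k=1

[0,3] S   <
  [0,1] "which" : NP
  [1,3] S\NP   <
    [1,2] "no" : N\NP
    [2,3] "dog" : (S\NP)\(N\NP)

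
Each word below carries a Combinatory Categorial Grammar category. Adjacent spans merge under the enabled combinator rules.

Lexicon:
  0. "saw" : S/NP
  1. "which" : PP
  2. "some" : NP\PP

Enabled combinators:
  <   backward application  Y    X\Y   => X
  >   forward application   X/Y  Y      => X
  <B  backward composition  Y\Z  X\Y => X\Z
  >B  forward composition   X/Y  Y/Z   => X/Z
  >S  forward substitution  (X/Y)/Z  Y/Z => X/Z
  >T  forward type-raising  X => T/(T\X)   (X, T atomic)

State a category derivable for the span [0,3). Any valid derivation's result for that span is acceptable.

S

[0,3] S   >
  [0,1] "saw" : S/NP
  [1,3] NP   >
    [1,2] NP/(NP\PP)   >T
      [1,2] "which" : PP
    [2,3] "some" : NP\PP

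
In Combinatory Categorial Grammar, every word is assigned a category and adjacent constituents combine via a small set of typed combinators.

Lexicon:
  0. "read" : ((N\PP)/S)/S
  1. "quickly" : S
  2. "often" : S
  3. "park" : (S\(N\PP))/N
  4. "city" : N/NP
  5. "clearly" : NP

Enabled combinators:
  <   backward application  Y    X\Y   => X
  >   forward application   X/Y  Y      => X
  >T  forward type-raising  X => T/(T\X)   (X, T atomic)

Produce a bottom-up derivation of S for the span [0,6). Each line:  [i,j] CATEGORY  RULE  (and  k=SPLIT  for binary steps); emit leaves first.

[0,6] S   <
  [0,3] N\PP   >
    [0,2] (N\PP)/S   >
      [0,1] "read" : ((N\PP)/S)/S
      [1,2] "quickly" : S
    [2,3] "often" : S
  [3,6] S\(N\PP)   >
    [3,4] "park" : (S\(N\PP))/N
    [4,6] N   >
      [4,5] "city" : N/NP
      [5,6] "clearly" : NP

[0,1] ((N\PP)/S)/S  lex  "read"
[1,2] S  lex  "quickly"
[0,2] (N\PP)/S  >  k=1
[2,3] S  lex  "often"
[0,3] N\PP  >  k=2
[3,4] (S\(N\PP))/N  lex  "park"
[4,5] N/NP  lex  "city"
[5,6] NP  lex  "clearly"
[4,6] N  >  k=5
[3,6] S\(N\PP)  >  k=4
[0,6] S  <  k=3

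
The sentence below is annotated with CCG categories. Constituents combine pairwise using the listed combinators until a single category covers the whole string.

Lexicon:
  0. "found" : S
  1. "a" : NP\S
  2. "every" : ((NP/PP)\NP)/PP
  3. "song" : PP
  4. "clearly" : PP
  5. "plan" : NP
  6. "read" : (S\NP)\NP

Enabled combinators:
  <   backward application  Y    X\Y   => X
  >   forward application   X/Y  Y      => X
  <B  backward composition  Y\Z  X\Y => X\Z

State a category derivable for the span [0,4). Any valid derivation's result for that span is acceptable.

NP/PP

[0,7] S   <
  [0,5] NP   >
    [0,4] NP/PP   <
      [0,2] NP   <
        [0,1] "found" : S
        [1,2] "a" : NP\S
      [2,4] (NP/PP)\NP   >
        [2,3] "every" : ((NP/PP)\NP)/PP
        [3,4] "song" : PP
    [4,5] "clearly" : PP
  [5,7] S\NP   <
    [5,6] "plan" : NP
    [6,7] "read" : (S\NP)\NP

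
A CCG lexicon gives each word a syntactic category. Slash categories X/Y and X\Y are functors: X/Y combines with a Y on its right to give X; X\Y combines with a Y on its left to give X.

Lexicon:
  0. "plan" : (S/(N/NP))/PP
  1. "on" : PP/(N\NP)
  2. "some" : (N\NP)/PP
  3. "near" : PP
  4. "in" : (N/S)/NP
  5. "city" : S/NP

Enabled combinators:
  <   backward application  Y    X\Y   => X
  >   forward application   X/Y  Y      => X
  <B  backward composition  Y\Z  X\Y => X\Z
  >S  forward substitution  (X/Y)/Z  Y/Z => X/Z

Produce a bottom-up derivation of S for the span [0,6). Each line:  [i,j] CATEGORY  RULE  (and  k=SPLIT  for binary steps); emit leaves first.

[0,1] (S/(N/NP))/PP  lex  "plan"
[1,2] PP/(N\NP)  lex  "on"
[2,3] (N\NP)/PP  lex  "some"
[3,4] PP  lex  "near"
[2,4] N\NP  >  k=3
[1,4] PP  >  k=2
[0,4] S/(N/NP)  >  k=1
[4,5] (N/S)/NP  lex  "in"
[5,6] S/NP  lex  "city"
[4,6] N/NP  >S  k=5
[0,6] S  >  k=4

[0,6] S   >
  [0,4] S/(N/NP)   >
    [0,1] "plan" : (S/(N/NP))/PP
    [1,4] PP   >
      [1,2] "on" : PP/(N\NP)
      [2,4] N\NP   >
        [2,3] "some" : (N\NP)/PP
        [3,4] "near" : PP
  [4,6] N/NP   >S
    [4,5] "in" : (N/S)/NP
    [5,6] "city" : S/NP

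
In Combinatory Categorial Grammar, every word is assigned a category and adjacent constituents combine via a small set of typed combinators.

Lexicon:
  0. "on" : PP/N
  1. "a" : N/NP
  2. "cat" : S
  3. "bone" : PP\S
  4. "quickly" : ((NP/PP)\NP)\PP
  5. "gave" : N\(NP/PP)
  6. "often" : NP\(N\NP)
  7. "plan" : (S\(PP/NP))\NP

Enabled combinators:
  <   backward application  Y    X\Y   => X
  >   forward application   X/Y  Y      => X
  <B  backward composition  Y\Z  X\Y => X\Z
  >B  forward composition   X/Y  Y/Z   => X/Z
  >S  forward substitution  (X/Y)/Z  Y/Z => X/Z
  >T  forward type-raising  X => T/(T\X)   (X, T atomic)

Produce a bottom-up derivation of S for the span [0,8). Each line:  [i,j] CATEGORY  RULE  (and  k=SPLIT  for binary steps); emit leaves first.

[0,8] S   <
  [0,2] PP/NP   >B
    [0,1] "on" : PP/N
    [1,2] "a" : N/NP
  [2,8] S\(PP/NP)   <
    [2,7] NP   <
      [2,6] N\NP   <B
        [2,5] (NP/PP)\NP   <
          [2,4] PP   >
            [2,3] PP/(PP\S)   >T
              [2,3] "cat" : S
            [3,4] "bone" : PP\S
          [4,5] "quickly" : ((NP/PP)\NP)\PP
        [5,6] "gave" : N\(NP/PP)
      [6,7] "often" : NP\(N\NP)
    [7,8] "plan" : (S\(PP/NP))\NP

[0,1] PP/N  lex  "on"
[1,2] N/NP  lex  "a"
[0,2] PP/NP  >B  k=1
[2,3] S  lex  "cat"
[2,3] PP/(PP\S)  >T
[3,4] PP\S  lex  "bone"
[2,4] PP  >  k=3
[4,5] ((NP/PP)\NP)\PP  lex  "quickly"
[2,5] (NP/PP)\NP  <  k=4
[5,6] N\(NP/PP)  lex  "gave"
[2,6] N\NP  <B  k=5
[6,7] NP\(N\NP)  lex  "often"
[2,7] NP  <  k=6
[7,8] (S\(PP/NP))\NP  lex  "plan"
[2,8] S\(PP/NP)  <  k=7
[0,8] S  <  k=2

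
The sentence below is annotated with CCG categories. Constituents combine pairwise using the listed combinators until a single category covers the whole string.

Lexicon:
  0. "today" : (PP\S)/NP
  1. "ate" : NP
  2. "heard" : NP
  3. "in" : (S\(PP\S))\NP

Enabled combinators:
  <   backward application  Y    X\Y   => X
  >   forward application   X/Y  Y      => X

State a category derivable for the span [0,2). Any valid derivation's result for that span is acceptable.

PP\S

[0,4] S   <
  [0,2] PP\S   >
    [0,1] "today" : (PP\S)/NP
    [1,2] "ate" : NP
  [2,4] S\(PP\S)   <
    [2,3] "heard" : NP
    [3,4] "in" : (S\(PP\S))\NP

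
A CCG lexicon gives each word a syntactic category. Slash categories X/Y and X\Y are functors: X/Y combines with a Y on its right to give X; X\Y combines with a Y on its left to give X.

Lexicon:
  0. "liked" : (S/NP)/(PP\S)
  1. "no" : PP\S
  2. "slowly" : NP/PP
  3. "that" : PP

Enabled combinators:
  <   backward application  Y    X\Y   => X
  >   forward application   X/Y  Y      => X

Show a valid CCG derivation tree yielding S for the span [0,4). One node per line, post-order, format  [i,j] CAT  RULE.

[0,4] S   >
  [0,2] S/NP   >
    [0,1] "liked" : (S/NP)/(PP\S)
    [1,2] "no" : PP\S
  [2,4] NP   >
    [2,3] "slowly" : NP/PP
    [3,4] "that" : PP

[0,1] (S/NP)/(PP\S)  lex  "liked"
[1,2] PP\S  lex  "no"
[0,2] S/NP  >  k=1
[2,3] NP/PP  lex  "slowly"
[3,4] PP  lex  "that"
[2,4] NP  >  k=3
[0,4] S  >  k=2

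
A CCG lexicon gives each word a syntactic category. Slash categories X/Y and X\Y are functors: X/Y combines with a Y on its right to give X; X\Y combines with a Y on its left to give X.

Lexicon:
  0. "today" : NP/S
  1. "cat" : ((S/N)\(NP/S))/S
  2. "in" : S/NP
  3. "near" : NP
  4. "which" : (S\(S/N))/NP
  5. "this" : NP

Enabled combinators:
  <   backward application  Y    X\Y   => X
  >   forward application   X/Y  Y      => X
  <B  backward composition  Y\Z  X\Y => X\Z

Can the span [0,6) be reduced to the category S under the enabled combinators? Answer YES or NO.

YES

[0,6] S   <
  [0,4] S/N   <
    [0,1] "today" : NP/S
    [1,4] (S/N)\(NP/S)   >
      [1,2] "cat" : ((S/N)\(NP/S))/S
      [2,4] S   >
        [2,3] "in" : S/NP
        [3,4] "near" : NP
  [4,6] S\(S/N)   >
    [4,5] "which" : (S\(S/N))/NP
    [5,6] "this" : NP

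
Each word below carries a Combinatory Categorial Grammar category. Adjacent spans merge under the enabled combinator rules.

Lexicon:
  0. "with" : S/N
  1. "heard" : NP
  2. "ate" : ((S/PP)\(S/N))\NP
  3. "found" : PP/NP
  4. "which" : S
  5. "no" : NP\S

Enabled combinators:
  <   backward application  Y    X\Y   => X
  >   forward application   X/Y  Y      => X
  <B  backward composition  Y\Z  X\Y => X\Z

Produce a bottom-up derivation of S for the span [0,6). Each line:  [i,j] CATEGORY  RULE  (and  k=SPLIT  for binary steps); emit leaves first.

[0,6] S   >
  [0,3] S/PP   <
    [0,1] "with" : S/N
    [1,3] (S/PP)\(S/N)   <
      [1,2] "heard" : NP
      [2,3] "ate" : ((S/PP)\(S/N))\NP
  [3,6] PP   >
    [3,4] "found" : PP/NP
    [4,6] NP   <
      [4,5] "which" : S
      [5,6] "no" : NP\S

[0,1] S/N  lex  "with"
[1,2] NP  lex  "heard"
[2,3] ((S/PP)\(S/N))\NP  lex  "ate"
[1,3] (S/PP)\(S/N)  <  k=2
[0,3] S/PP  <  k=1
[3,4] PP/NP  lex  "found"
[4,5] S  lex  "which"
[5,6] NP\S  lex  "no"
[4,6] NP  <  k=5
[3,6] PP  >  k=4
[0,6] S  >  k=3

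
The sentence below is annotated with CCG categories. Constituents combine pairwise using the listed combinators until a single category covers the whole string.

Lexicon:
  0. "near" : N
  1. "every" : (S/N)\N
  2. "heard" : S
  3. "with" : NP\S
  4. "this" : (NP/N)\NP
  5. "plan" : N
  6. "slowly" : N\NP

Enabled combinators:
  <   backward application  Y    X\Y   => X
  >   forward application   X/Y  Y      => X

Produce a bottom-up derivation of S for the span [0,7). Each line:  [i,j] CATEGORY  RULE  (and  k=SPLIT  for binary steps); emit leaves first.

[0,7] S   >
  [0,2] S/N   <
    [0,1] "near" : N
    [1,2] "every" : (S/N)\N
  [2,7] N   <
    [2,6] NP   >
      [2,5] NP/N   <
        [2,4] NP   <
          [2,3] "heard" : S
          [3,4] "with" : NP\S
        [4,5] "this" : (NP/N)\NP
      [5,6] "plan" : N
    [6,7] "slowly" : N\NP

[0,1] N  lex  "near"
[1,2] (S/N)\N  lex  "every"
[0,2] S/N  <  k=1
[2,3] S  lex  "heard"
[3,4] NP\S  lex  "with"
[2,4] NP  <  k=3
[4,5] (NP/N)\NP  lex  "this"
[2,5] NP/N  <  k=4
[5,6] N  lex  "plan"
[2,6] NP  >  k=5
[6,7] N\NP  lex  "slowly"
[2,7] N  <  k=6
[0,7] S  >  k=2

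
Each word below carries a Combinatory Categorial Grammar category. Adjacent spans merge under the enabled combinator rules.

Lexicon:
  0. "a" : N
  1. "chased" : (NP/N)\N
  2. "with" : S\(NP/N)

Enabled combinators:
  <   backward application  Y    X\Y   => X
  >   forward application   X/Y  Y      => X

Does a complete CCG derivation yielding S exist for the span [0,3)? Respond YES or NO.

YES

[0,3] S   <
  [0,2] NP/N   <
    [0,1] "a" : N
    [1,2] "chased" : (NP/N)\N
  [2,3] "with" : S\(NP/N)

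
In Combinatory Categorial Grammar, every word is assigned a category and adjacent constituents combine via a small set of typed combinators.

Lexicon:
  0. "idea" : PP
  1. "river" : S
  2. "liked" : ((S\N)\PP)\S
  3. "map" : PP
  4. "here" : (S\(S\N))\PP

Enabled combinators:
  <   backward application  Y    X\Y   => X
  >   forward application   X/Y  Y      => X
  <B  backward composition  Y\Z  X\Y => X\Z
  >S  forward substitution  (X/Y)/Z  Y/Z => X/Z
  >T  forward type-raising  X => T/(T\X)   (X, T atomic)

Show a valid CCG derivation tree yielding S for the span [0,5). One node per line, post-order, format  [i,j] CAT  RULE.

[0,1] PP  lex  "idea"
[1,2] S  lex  "river"
[2,3] ((S\N)\PP)\S  lex  "liked"
[1,3] (S\N)\PP  <  k=2
[3,4] PP  lex  "map"
[4,5] (S\(S\N))\PP  lex  "here"
[3,5] S\(S\N)  <  k=4
[1,5] S\PP  <B  k=3
[0,5] S  <  k=1

[0,5] S   <
  [0,1] "idea" : PP
  [1,5] S\PP   <B
    [1,3] (S\N)\PP   <
      [1,2] "river" : S
      [2,3] "liked" : ((S\N)\PP)\S
    [3,5] S\(S\N)   <
      [3,4] "map" : PP
      [4,5] "here" : (S\(S\N))\PP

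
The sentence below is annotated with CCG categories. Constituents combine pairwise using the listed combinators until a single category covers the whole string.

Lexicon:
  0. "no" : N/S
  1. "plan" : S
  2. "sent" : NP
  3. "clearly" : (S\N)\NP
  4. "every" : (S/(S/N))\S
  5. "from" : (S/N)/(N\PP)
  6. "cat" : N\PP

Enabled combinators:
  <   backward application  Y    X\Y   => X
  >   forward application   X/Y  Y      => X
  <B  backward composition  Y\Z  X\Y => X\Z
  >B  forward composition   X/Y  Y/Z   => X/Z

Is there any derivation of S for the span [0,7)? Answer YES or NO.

YES

[0,7] S   >
  [0,5] S/(S/N)   <
    [0,4] S   <
      [0,2] N   >
        [0,1] "no" : N/S
        [1,2] "plan" : S
      [2,4] S\N   <
        [2,3] "sent" : NP
        [3,4] "clearly" : (S\N)\NP
    [4,5] "every" : (S/(S/N))\S
  [5,7] S/N   >
    [5,6] "from" : (S/N)/(N\PP)
    [6,7] "cat" : N\PP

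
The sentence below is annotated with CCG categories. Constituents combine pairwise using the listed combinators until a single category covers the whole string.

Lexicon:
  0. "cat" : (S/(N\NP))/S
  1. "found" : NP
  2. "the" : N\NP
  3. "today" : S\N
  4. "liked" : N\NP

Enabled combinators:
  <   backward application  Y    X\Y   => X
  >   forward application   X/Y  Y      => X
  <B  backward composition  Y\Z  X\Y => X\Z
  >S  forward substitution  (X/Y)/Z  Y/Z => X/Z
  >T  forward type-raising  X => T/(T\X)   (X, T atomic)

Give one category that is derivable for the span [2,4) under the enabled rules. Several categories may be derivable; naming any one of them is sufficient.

[0,5] S   >
  [0,4] S/(N\NP)   >
    [0,1] "cat" : (S/(N\NP))/S
    [1,4] S   >
      [1,2] S/(S\NP)   >T
        [1,2] "found" : NP
      [2,4] S\NP   <B
        [2,3] "the" : N\NP
        [3,4] "today" : S\N
  [4,5] "liked" : N\NP

S\NP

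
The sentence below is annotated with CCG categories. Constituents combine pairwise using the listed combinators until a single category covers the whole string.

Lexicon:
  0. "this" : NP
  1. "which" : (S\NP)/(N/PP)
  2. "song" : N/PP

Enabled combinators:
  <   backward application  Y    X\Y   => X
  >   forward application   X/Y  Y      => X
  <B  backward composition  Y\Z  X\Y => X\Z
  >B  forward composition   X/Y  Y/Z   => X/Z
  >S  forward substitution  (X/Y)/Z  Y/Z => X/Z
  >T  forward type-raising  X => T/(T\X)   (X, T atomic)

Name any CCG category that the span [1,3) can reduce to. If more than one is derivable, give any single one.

S\NP

[0,3] S   >
  [0,1] S/(S\NP)   >T
    [0,1] "this" : NP
  [1,3] S\NP   >
    [1,2] "which" : (S\NP)/(N/PP)
    [2,3] "song" : N/PP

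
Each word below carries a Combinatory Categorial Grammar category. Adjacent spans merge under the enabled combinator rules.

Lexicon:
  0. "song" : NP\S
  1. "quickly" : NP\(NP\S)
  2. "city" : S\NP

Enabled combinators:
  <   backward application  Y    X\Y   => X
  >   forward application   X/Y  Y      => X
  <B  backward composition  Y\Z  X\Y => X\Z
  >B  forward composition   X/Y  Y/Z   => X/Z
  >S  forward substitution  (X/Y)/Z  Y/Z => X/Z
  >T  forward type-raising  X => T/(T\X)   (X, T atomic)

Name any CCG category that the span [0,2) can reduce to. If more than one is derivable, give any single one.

NP

[0,3] S   <
  [0,2] NP   <
    [0,1] "song" : NP\S
    [1,2] "quickly" : NP\(NP\S)
  [2,3] "city" : S\NP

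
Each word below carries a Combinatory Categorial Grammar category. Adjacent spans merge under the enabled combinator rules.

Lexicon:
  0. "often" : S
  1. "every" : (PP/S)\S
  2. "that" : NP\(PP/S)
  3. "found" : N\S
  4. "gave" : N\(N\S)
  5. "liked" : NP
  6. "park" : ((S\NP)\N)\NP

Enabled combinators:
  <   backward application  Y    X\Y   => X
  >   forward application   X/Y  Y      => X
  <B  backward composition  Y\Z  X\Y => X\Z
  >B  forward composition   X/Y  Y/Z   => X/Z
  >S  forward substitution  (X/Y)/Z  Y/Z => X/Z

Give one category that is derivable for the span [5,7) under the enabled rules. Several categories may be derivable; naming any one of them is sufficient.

[0,7] S   <
  [0,3] NP   <
    [0,2] PP/S   <
      [0,1] "often" : S
      [1,2] "every" : (PP/S)\S
    [2,3] "that" : NP\(PP/S)
  [3,7] S\NP   <
    [3,5] N   <
      [3,4] "found" : N\S
      [4,5] "gave" : N\(N\S)
    [5,7] (S\NP)\N   <
      [5,6] "liked" : NP
      [6,7] "park" : ((S\NP)\N)\NP

(S\NP)\N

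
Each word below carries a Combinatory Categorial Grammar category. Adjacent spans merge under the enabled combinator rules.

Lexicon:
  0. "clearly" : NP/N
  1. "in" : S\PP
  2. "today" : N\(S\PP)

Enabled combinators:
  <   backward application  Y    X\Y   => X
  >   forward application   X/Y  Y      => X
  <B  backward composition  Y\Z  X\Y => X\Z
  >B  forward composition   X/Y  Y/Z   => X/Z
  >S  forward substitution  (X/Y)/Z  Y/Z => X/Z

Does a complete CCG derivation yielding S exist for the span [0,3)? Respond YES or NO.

NP/N S\PP N\(S\PP)
CKY chart[0,3] = {NP}; S ∉ chart

NO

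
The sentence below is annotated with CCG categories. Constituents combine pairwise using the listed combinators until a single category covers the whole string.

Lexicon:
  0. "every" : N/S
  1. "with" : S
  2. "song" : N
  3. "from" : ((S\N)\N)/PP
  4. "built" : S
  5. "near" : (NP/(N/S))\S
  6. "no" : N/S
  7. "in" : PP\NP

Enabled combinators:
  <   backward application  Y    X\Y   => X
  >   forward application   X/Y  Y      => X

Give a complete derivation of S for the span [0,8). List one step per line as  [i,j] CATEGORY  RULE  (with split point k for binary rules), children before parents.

[0,1] N/S  lex  "every"
[1,2] S  lex  "with"
[0,2] N  >  k=1
[2,3] N  lex  "song"
[3,4] ((S\N)\N)/PP  lex  "from"
[4,5] S  lex  "built"
[5,6] (NP/(N/S))\S  lex  "near"
[4,6] NP/(N/S)  <  k=5
[6,7] N/S  lex  "no"
[4,7] NP  >  k=6
[7,8] PP\NP  lex  "in"
[4,8] PP  <  k=7
[3,8] (S\N)\N  >  k=4
[2,8] S\N  <  k=3
[0,8] S  <  k=2

[0,8] S   <
  [0,2] N   >
    [0,1] "every" : N/S
    [1,2] "with" : S
  [2,8] S\N   <
    [2,3] "song" : N
    [3,8] (S\N)\N   >
      [3,4] "from" : ((S\N)\N)/PP
      [4,8] PP   <
        [4,7] NP   >
          [4,6] NP/(N/S)   <
            [4,5] "built" : S
            [5,6] "near" : (NP/(N/S))\S
          [6,7] "no" : N/S
        [7,8] "in" : PP\NP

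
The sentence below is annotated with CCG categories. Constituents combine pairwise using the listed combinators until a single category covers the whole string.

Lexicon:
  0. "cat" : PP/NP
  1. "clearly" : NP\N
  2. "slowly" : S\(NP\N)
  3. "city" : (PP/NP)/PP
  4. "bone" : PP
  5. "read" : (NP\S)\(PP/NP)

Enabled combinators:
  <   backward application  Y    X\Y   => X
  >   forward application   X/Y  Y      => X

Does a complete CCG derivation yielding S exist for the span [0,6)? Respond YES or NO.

NO

PP/NP NP\N S\(NP\N) (PP/NP)/PP PP (NP\S)\(PP/NP)
CKY chart[0,6] = {PP}; S ∉ chart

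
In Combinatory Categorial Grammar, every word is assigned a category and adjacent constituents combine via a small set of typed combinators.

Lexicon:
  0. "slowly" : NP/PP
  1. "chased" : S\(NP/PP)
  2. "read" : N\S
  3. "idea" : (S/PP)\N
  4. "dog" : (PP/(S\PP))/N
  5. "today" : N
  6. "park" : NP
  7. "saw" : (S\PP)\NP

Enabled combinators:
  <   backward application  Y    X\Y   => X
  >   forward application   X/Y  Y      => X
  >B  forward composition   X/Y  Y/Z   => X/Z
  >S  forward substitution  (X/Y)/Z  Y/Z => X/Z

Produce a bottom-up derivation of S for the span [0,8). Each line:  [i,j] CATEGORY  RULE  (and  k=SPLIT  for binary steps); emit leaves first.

[0,8] S   >
  [0,4] S/PP   <
    [0,3] N   <
      [0,2] S   <
        [0,1] "slowly" : NP/PP
        [1,2] "chased" : S\(NP/PP)
      [2,3] "read" : N\S
    [3,4] "idea" : (S/PP)\N
  [4,8] PP   >
    [4,6] PP/(S\PP)   >
      [4,5] "dog" : (PP/(S\PP))/N
      [5,6] "today" : N
    [6,8] S\PP   <
      [6,7] "park" : NP
      [7,8] "saw" : (S\PP)\NP

[0,1] NP/PP  lex  "slowly"
[1,2] S\(NP/PP)  lex  "chased"
[0,2] S  <  k=1
[2,3] N\S  lex  "read"
[0,3] N  <  k=2
[3,4] (S/PP)\N  lex  "idea"
[0,4] S/PP  <  k=3
[4,5] (PP/(S\PP))/N  lex  "dog"
[5,6] N  lex  "today"
[4,6] PP/(S\PP)  >  k=5
[6,7] NP  lex  "park"
[7,8] (S\PP)\NP  lex  "saw"
[6,8] S\PP  <  k=7
[4,8] PP  >  k=6
[0,8] S  >  k=4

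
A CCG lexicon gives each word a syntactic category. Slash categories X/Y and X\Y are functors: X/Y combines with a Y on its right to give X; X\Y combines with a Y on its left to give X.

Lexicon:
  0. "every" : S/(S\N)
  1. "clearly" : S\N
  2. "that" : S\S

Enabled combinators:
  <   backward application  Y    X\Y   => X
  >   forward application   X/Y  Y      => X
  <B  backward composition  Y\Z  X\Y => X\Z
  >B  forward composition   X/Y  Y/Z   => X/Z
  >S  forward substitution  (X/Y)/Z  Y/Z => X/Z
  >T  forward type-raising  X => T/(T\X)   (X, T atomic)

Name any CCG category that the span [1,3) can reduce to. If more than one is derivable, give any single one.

S\N

[0,3] S   >
  [0,1] "every" : S/(S\N)
  [1,3] S\N   <B
    [1,2] "clearly" : S\N
    [2,3] "that" : S\S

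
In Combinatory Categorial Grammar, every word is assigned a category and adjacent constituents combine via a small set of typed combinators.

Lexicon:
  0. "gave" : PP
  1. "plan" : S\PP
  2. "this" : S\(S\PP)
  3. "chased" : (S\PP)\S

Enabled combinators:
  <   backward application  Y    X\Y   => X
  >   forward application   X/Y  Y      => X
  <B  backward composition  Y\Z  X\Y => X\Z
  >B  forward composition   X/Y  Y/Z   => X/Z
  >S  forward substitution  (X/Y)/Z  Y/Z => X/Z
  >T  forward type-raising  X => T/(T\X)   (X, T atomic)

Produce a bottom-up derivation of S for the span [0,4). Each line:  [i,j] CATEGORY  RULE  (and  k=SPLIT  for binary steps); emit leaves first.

[0,1] PP  lex  "gave"
[1,2] S\PP  lex  "plan"
[2,3] S\(S\PP)  lex  "this"
[1,3] S  <  k=2
[3,4] (S\PP)\S  lex  "chased"
[1,4] S\PP  <  k=3
[0,4] S  <  k=1

[0,4] S   <
  [0,1] "gave" : PP
  [1,4] S\PP   <
    [1,3] S   <
      [1,2] "plan" : S\PP
      [2,3] "this" : S\(S\PP)
    [3,4] "chased" : (S\PP)\S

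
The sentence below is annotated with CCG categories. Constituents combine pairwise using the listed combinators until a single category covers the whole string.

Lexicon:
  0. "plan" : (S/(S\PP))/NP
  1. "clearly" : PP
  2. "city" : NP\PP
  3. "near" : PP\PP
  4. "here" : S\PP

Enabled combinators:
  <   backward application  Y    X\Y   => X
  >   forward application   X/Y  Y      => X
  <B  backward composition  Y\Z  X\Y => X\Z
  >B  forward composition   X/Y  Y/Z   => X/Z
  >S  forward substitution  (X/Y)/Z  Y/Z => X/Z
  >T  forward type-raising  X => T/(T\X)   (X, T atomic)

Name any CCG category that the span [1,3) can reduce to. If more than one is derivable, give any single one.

NP

[0,5] S   >
  [0,3] S/(S\PP)   >
    [0,1] "plan" : (S/(S\PP))/NP
    [1,3] NP   >
      [1,2] NP/(NP\PP)   >T
        [1,2] "clearly" : PP
      [2,3] "city" : NP\PP
  [3,5] S\PP   <B
    [3,4] "near" : PP\PP
    [4,5] "here" : S\PP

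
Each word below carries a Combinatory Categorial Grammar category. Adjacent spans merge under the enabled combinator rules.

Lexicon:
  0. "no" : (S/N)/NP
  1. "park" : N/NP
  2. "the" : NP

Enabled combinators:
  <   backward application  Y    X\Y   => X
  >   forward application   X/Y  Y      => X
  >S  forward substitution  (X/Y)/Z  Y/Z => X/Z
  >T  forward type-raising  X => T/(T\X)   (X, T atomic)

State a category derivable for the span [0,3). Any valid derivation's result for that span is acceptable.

[0,3] S   >
  [0,2] S/NP   >S
    [0,1] "no" : (S/N)/NP
    [1,2] "park" : N/NP
  [2,3] "the" : NP

S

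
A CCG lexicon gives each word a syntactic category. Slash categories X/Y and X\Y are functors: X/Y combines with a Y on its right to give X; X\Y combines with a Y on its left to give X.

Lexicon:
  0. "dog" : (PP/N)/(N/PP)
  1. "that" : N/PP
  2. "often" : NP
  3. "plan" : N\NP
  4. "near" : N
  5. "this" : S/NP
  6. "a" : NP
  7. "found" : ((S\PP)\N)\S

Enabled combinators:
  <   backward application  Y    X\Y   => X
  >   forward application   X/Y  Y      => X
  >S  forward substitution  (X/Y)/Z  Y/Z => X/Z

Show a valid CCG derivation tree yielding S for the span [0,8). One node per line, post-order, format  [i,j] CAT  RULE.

[0,8] S   <
  [0,4] PP   >
    [0,2] PP/N   >
      [0,1] "dog" : (PP/N)/(N/PP)
      [1,2] "that" : N/PP
    [2,4] N   <
      [2,3] "often" : NP
      [3,4] "plan" : N\NP
  [4,8] S\PP   <
    [4,5] "near" : N
    [5,8] (S\PP)\N   <
      [5,7] S   >
        [5,6] "this" : S/NP
        [6,7] "a" : NP
      [7,8] "found" : ((S\PP)\N)\S

[0,1] (PP/N)/(N/PP)  lex  "dog"
[1,2] N/PP  lex  "that"
[0,2] PP/N  >  k=1
[2,3] NP  lex  "often"
[3,4] N\NP  lex  "plan"
[2,4] N  <  k=3
[0,4] PP  >  k=2
[4,5] N  lex  "near"
[5,6] S/NP  lex  "this"
[6,7] NP  lex  "a"
[5,7] S  >  k=6
[7,8] ((S\PP)\N)\S  lex  "found"
[5,8] (S\PP)\N  <  k=7
[4,8] S\PP  <  k=5
[0,8] S  <  k=4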